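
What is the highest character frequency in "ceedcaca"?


Input: ceedcaca
Character counts:
  'a': 2
  'c': 3
  'd': 1
  'e': 2
Maximum frequency: 3

3


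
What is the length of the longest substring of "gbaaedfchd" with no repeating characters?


Input: "gbaaedfchd"
Sliding window (track last position of each char):
  Position 0 ('g'): window [0,0] length 1 -- new best
  Position 1 ('b'): window [0,1] length 2 -- new best
  Position 2 ('a'): window [0,2] length 3 -- new best
  Position 3 ('a'): repeat (last at 2), move window start to 3
  Position 3 ('a'): window [3,3] length 1
  Position 4 ('e'): window [3,4] length 2
  Position 5 ('d'): window [3,5] length 3
  Position 6 ('f'): window [3,6] length 4 -- new best
  Position 7 ('c'): window [3,7] length 5 -- new best
  Position 8 ('h'): window [3,8] length 6 -- new best
  Position 9 ('d'): repeat (last at 5), move window start to 6
  Position 9 ('d'): window [6,9] length 4
Longest substring with no repeats: "aedfch" with length 6

6


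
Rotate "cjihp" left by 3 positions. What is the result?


Input: "cjihp", rotate left by 3
First 3 characters: "cji"
Remaining characters: "hp"
Concatenate remaining + first: "hp" + "cji" = "hpcji"

hpcji


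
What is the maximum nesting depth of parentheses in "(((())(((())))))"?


Input: "(((())(((())))))"
Tracking depth:
  Position 0 '(': depth becomes 1
  Position 1 '(': depth becomes 2
  Position 2 '(': depth becomes 3
  Position 3 '(': depth becomes 4
  Position 4 ')': depth becomes 3
  Position 5 ')': depth becomes 2
  Position 6 '(': depth becomes 3
  Position 7 '(': depth becomes 4
  Position 8 '(': depth becomes 5
  Position 9 '(': depth becomes 6
  Position 10 ')': depth becomes 5
  Position 11 ')': depth becomes 4
  Position 12 ')': depth becomes 3
  Position 13 ')': depth becomes 2
  Position 14 ')': depth becomes 1
  Position 15 ')': depth becomes 0
Maximum depth reached: 6

6


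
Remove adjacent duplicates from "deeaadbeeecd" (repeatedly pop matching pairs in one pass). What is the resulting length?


Input: deeaadbeeecd
Stack-based adjacent duplicate removal:
  Read 'd': push. Stack: d
  Read 'e': push. Stack: de
  Read 'e': matches stack top 'e' => pop. Stack: d
  Read 'a': push. Stack: da
  Read 'a': matches stack top 'a' => pop. Stack: d
  Read 'd': matches stack top 'd' => pop. Stack: (empty)
  Read 'b': push. Stack: b
  Read 'e': push. Stack: be
  Read 'e': matches stack top 'e' => pop. Stack: b
  Read 'e': push. Stack: be
  Read 'c': push. Stack: bec
  Read 'd': push. Stack: becd
Final stack: "becd" (length 4)

4


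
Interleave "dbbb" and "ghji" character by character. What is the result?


Interleaving "dbbb" and "ghji":
  Position 0: 'd' from first, 'g' from second => "dg"
  Position 1: 'b' from first, 'h' from second => "bh"
  Position 2: 'b' from first, 'j' from second => "bj"
  Position 3: 'b' from first, 'i' from second => "bi"
Result: dgbhbjbi

dgbhbjbi


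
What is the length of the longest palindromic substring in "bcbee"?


Input: "bcbee"
Checking substrings for palindromes:
  [0:3] "bcb" (len 3) => palindrome
  [3:5] "ee" (len 2) => palindrome
Longest palindromic substring: "bcb" with length 3

3


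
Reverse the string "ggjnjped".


Input: ggjnjped
Reading characters right to left:
  Position 7: 'd'
  Position 6: 'e'
  Position 5: 'p'
  Position 4: 'j'
  Position 3: 'n'
  Position 2: 'j'
  Position 1: 'g'
  Position 0: 'g'
Reversed: depjnjgg

depjnjgg


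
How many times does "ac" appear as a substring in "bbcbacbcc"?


Searching for "ac" in "bbcbacbcc"
Scanning each position:
  Position 0: "bb" => no
  Position 1: "bc" => no
  Position 2: "cb" => no
  Position 3: "ba" => no
  Position 4: "ac" => MATCH
  Position 5: "cb" => no
  Position 6: "bc" => no
  Position 7: "cc" => no
Total occurrences: 1

1


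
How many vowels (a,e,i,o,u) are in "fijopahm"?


Input: fijopahm
Checking each character:
  'f' at position 0: consonant
  'i' at position 1: vowel (running total: 1)
  'j' at position 2: consonant
  'o' at position 3: vowel (running total: 2)
  'p' at position 4: consonant
  'a' at position 5: vowel (running total: 3)
  'h' at position 6: consonant
  'm' at position 7: consonant
Total vowels: 3

3


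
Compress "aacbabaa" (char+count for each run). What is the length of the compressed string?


Input: aacbabaa
Runs:
  'a' x 2 => "a2"
  'c' x 1 => "c1"
  'b' x 1 => "b1"
  'a' x 1 => "a1"
  'b' x 1 => "b1"
  'a' x 2 => "a2"
Compressed: "a2c1b1a1b1a2"
Compressed length: 12

12


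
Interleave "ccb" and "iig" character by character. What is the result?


Interleaving "ccb" and "iig":
  Position 0: 'c' from first, 'i' from second => "ci"
  Position 1: 'c' from first, 'i' from second => "ci"
  Position 2: 'b' from first, 'g' from second => "bg"
Result: cicibg

cicibg


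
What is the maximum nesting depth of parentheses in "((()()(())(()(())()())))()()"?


Input: "((()()(())(()(())()())))()()"
Tracking depth:
  Position 0 '(': depth becomes 1
  Position 1 '(': depth becomes 2
  Position 2 '(': depth becomes 3
  Position 3 ')': depth becomes 2
  Position 4 '(': depth becomes 3
  Position 5 ')': depth becomes 2
  Position 6 '(': depth becomes 3
  Position 7 '(': depth becomes 4
  Position 8 ')': depth becomes 3
  Position 9 ')': depth becomes 2
  Position 10 '(': depth becomes 3
  Position 11 '(': depth becomes 4
  Position 12 ')': depth becomes 3
  Position 13 '(': depth becomes 4
  Position 14 '(': depth becomes 5
  Position 15 ')': depth becomes 4
  Position 16 ')': depth becomes 3
  Position 17 '(': depth becomes 4
  Position 18 ')': depth becomes 3
  Position 19 '(': depth becomes 4
  Position 20 ')': depth becomes 3
  Position 21 ')': depth becomes 2
  Position 22 ')': depth becomes 1
  Position 23 ')': depth becomes 0
  Position 24 '(': depth becomes 1
  Position 25 ')': depth becomes 0
  Position 26 '(': depth becomes 1
  Position 27 ')': depth becomes 0
Maximum depth reached: 5

5


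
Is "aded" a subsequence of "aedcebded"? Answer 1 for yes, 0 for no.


Check if "aded" is a subsequence of "aedcebded"
Greedy scan:
  Position 0 ('a'): matches sub[0] = 'a'
  Position 1 ('e'): no match needed
  Position 2 ('d'): matches sub[1] = 'd'
  Position 3 ('c'): no match needed
  Position 4 ('e'): matches sub[2] = 'e'
  Position 5 ('b'): no match needed
  Position 6 ('d'): matches sub[3] = 'd'
  Position 7 ('e'): no match needed
  Position 8 ('d'): no match needed
All 4 characters matched => is a subsequence

1


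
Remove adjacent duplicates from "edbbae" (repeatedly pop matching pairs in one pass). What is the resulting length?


Input: edbbae
Stack-based adjacent duplicate removal:
  Read 'e': push. Stack: e
  Read 'd': push. Stack: ed
  Read 'b': push. Stack: edb
  Read 'b': matches stack top 'b' => pop. Stack: ed
  Read 'a': push. Stack: eda
  Read 'e': push. Stack: edae
Final stack: "edae" (length 4)

4


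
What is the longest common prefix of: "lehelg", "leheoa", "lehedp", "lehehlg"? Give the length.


Words: lehelg, leheoa, lehedp, lehehlg
  Position 0: all 'l' => match
  Position 1: all 'e' => match
  Position 2: all 'h' => match
  Position 3: all 'e' => match
  Position 4: ('l', 'o', 'd', 'h') => mismatch, stop
LCP = "lehe" (length 4)

4


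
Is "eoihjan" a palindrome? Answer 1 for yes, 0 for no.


Input: eoihjan
Reversed: najhioe
  Compare pos 0 ('e') with pos 6 ('n'): MISMATCH
  Compare pos 1 ('o') with pos 5 ('a'): MISMATCH
  Compare pos 2 ('i') with pos 4 ('j'): MISMATCH
Result: not a palindrome

0


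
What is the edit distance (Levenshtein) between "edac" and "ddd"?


Computing edit distance: "edac" -> "ddd"
DP table:
           d    d    d
      0    1    2    3
  e   1    1    2    3
  d   2    1    1    2
  a   3    2    2    2
  c   4    3    3    3
Edit distance = dp[4][3] = 3

3


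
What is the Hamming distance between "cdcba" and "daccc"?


Comparing "cdcba" and "daccc" position by position:
  Position 0: 'c' vs 'd' => differ
  Position 1: 'd' vs 'a' => differ
  Position 2: 'c' vs 'c' => same
  Position 3: 'b' vs 'c' => differ
  Position 4: 'a' vs 'c' => differ
Total differences (Hamming distance): 4

4


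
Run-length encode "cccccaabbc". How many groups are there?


Input: cccccaabbc
Scanning for consecutive runs:
  Group 1: 'c' x 5 (positions 0-4)
  Group 2: 'a' x 2 (positions 5-6)
  Group 3: 'b' x 2 (positions 7-8)
  Group 4: 'c' x 1 (positions 9-9)
Total groups: 4

4


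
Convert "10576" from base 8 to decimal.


Input: "10576" in base 8
Positional expansion:
  Digit '1' (value 1) x 8^4 = 4096
  Digit '0' (value 0) x 8^3 = 0
  Digit '5' (value 5) x 8^2 = 320
  Digit '7' (value 7) x 8^1 = 56
  Digit '6' (value 6) x 8^0 = 6
Sum = 4478

4478


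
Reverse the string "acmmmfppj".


Input: acmmmfppj
Reading characters right to left:
  Position 8: 'j'
  Position 7: 'p'
  Position 6: 'p'
  Position 5: 'f'
  Position 4: 'm'
  Position 3: 'm'
  Position 2: 'm'
  Position 1: 'c'
  Position 0: 'a'
Reversed: jppfmmmca

jppfmmmca


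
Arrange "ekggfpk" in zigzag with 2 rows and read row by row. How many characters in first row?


Zigzag "ekggfpk" into 2 rows:
Placing characters:
  'e' => row 0
  'k' => row 1
  'g' => row 0
  'g' => row 1
  'f' => row 0
  'p' => row 1
  'k' => row 0
Rows:
  Row 0: "egfk"
  Row 1: "kgp"
First row length: 4

4


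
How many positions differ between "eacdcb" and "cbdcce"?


Comparing "eacdcb" and "cbdcce" position by position:
  Position 0: 'e' vs 'c' => DIFFER
  Position 1: 'a' vs 'b' => DIFFER
  Position 2: 'c' vs 'd' => DIFFER
  Position 3: 'd' vs 'c' => DIFFER
  Position 4: 'c' vs 'c' => same
  Position 5: 'b' vs 'e' => DIFFER
Positions that differ: 5

5


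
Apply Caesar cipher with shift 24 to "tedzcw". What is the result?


Caesar cipher: shift "tedzcw" by 24
  't' (pos 19) + 24 = pos 17 = 'r'
  'e' (pos 4) + 24 = pos 2 = 'c'
  'd' (pos 3) + 24 = pos 1 = 'b'
  'z' (pos 25) + 24 = pos 23 = 'x'
  'c' (pos 2) + 24 = pos 0 = 'a'
  'w' (pos 22) + 24 = pos 20 = 'u'
Result: rcbxau

rcbxau


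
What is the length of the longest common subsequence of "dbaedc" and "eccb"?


LCS of "dbaedc" and "eccb"
DP table:
           e    c    c    b
      0    0    0    0    0
  d   0    0    0    0    0
  b   0    0    0    0    1
  a   0    0    0    0    1
  e   0    1    1    1    1
  d   0    1    1    1    1
  c   0    1    2    2    2
LCS length = dp[6][4] = 2

2


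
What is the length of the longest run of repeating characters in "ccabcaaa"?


Input: "ccabcaaa"
Scanning for longest run:
  Position 1 ('c'): continues run of 'c', length=2
  Position 2 ('a'): new char, reset run to 1
  Position 3 ('b'): new char, reset run to 1
  Position 4 ('c'): new char, reset run to 1
  Position 5 ('a'): new char, reset run to 1
  Position 6 ('a'): continues run of 'a', length=2
  Position 7 ('a'): continues run of 'a', length=3
Longest run: 'a' with length 3

3


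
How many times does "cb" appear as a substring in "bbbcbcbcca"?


Searching for "cb" in "bbbcbcbcca"
Scanning each position:
  Position 0: "bb" => no
  Position 1: "bb" => no
  Position 2: "bc" => no
  Position 3: "cb" => MATCH
  Position 4: "bc" => no
  Position 5: "cb" => MATCH
  Position 6: "bc" => no
  Position 7: "cc" => no
  Position 8: "ca" => no
Total occurrences: 2

2


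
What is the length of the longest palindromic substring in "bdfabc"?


Input: "bdfabc"
Checking substrings for palindromes:
  No multi-char palindromic substrings found
Longest palindromic substring: "b" with length 1

1


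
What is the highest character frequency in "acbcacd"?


Input: acbcacd
Character counts:
  'a': 2
  'b': 1
  'c': 3
  'd': 1
Maximum frequency: 3

3


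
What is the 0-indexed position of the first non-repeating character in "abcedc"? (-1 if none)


Input: abcedc
Character frequencies:
  'a': 1
  'b': 1
  'c': 2
  'd': 1
  'e': 1
Scanning left to right for freq == 1:
  Position 0 ('a'): unique! => answer = 0

0


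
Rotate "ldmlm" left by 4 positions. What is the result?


Input: "ldmlm", rotate left by 4
First 4 characters: "ldml"
Remaining characters: "m"
Concatenate remaining + first: "m" + "ldml" = "mldml"

mldml


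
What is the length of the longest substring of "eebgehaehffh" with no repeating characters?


Input: "eebgehaehffh"
Sliding window (track last position of each char):
  Position 0 ('e'): window [0,0] length 1 -- new best
  Position 1 ('e'): repeat (last at 0), move window start to 1
  Position 1 ('e'): window [1,1] length 1
  Position 2 ('b'): window [1,2] length 2 -- new best
  Position 3 ('g'): window [1,3] length 3 -- new best
  Position 4 ('e'): repeat (last at 1), move window start to 2
  Position 4 ('e'): window [2,4] length 3
  Position 5 ('h'): window [2,5] length 4 -- new best
  Position 6 ('a'): window [2,6] length 5 -- new best
  Position 7 ('e'): repeat (last at 4), move window start to 5
  Position 7 ('e'): window [5,7] length 3
  Position 8 ('h'): repeat (last at 5), move window start to 6
  Position 8 ('h'): window [6,8] length 3
  Position 9 ('f'): window [6,9] length 4
  Position 10 ('f'): repeat (last at 9), move window start to 10
  Position 10 ('f'): window [10,10] length 1
  Position 11 ('h'): window [10,11] length 2
Longest substring with no repeats: "bgeha" with length 5

5


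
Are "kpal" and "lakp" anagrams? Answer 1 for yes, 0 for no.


Strings: "kpal", "lakp"
Sorted first:  aklp
Sorted second: aklp
Sorted forms match => anagrams

1


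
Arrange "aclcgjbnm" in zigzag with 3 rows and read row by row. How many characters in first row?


Zigzag "aclcgjbnm" into 3 rows:
Placing characters:
  'a' => row 0
  'c' => row 1
  'l' => row 2
  'c' => row 1
  'g' => row 0
  'j' => row 1
  'b' => row 2
  'n' => row 1
  'm' => row 0
Rows:
  Row 0: "agm"
  Row 1: "ccjn"
  Row 2: "lb"
First row length: 3

3


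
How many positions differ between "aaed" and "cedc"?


Comparing "aaed" and "cedc" position by position:
  Position 0: 'a' vs 'c' => DIFFER
  Position 1: 'a' vs 'e' => DIFFER
  Position 2: 'e' vs 'd' => DIFFER
  Position 3: 'd' vs 'c' => DIFFER
Positions that differ: 4

4


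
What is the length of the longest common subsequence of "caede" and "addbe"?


LCS of "caede" and "addbe"
DP table:
           a    d    d    b    e
      0    0    0    0    0    0
  c   0    0    0    0    0    0
  a   0    1    1    1    1    1
  e   0    1    1    1    1    2
  d   0    1    2    2    2    2
  e   0    1    2    2    2    3
LCS length = dp[5][5] = 3

3


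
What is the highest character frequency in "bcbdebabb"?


Input: bcbdebabb
Character counts:
  'a': 1
  'b': 5
  'c': 1
  'd': 1
  'e': 1
Maximum frequency: 5

5


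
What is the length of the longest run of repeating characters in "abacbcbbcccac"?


Input: "abacbcbbcccac"
Scanning for longest run:
  Position 1 ('b'): new char, reset run to 1
  Position 2 ('a'): new char, reset run to 1
  Position 3 ('c'): new char, reset run to 1
  Position 4 ('b'): new char, reset run to 1
  Position 5 ('c'): new char, reset run to 1
  Position 6 ('b'): new char, reset run to 1
  Position 7 ('b'): continues run of 'b', length=2
  Position 8 ('c'): new char, reset run to 1
  Position 9 ('c'): continues run of 'c', length=2
  Position 10 ('c'): continues run of 'c', length=3
  Position 11 ('a'): new char, reset run to 1
  Position 12 ('c'): new char, reset run to 1
Longest run: 'c' with length 3

3


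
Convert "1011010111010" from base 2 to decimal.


Input: "1011010111010" in base 2
Positional expansion:
  Digit '1' (value 1) x 2^12 = 4096
  Digit '0' (value 0) x 2^11 = 0
  Digit '1' (value 1) x 2^10 = 1024
  Digit '1' (value 1) x 2^9 = 512
  Digit '0' (value 0) x 2^8 = 0
  Digit '1' (value 1) x 2^7 = 128
  Digit '0' (value 0) x 2^6 = 0
  Digit '1' (value 1) x 2^5 = 32
  Digit '1' (value 1) x 2^4 = 16
  Digit '1' (value 1) x 2^3 = 8
  Digit '0' (value 0) x 2^2 = 0
  Digit '1' (value 1) x 2^1 = 2
  Digit '0' (value 0) x 2^0 = 0
Sum = 5818

5818


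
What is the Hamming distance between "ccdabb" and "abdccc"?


Comparing "ccdabb" and "abdccc" position by position:
  Position 0: 'c' vs 'a' => differ
  Position 1: 'c' vs 'b' => differ
  Position 2: 'd' vs 'd' => same
  Position 3: 'a' vs 'c' => differ
  Position 4: 'b' vs 'c' => differ
  Position 5: 'b' vs 'c' => differ
Total differences (Hamming distance): 5

5


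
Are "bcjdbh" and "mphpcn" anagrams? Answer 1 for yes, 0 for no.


Strings: "bcjdbh", "mphpcn"
Sorted first:  bbcdhj
Sorted second: chmnpp
Differ at position 0: 'b' vs 'c' => not anagrams

0


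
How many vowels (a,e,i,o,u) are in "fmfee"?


Input: fmfee
Checking each character:
  'f' at position 0: consonant
  'm' at position 1: consonant
  'f' at position 2: consonant
  'e' at position 3: vowel (running total: 1)
  'e' at position 4: vowel (running total: 2)
Total vowels: 2

2


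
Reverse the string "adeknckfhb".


Input: adeknckfhb
Reading characters right to left:
  Position 9: 'b'
  Position 8: 'h'
  Position 7: 'f'
  Position 6: 'k'
  Position 5: 'c'
  Position 4: 'n'
  Position 3: 'k'
  Position 2: 'e'
  Position 1: 'd'
  Position 0: 'a'
Reversed: bhfkcnkeda

bhfkcnkeda


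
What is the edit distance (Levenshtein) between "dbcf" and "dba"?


Computing edit distance: "dbcf" -> "dba"
DP table:
           d    b    a
      0    1    2    3
  d   1    0    1    2
  b   2    1    0    1
  c   3    2    1    1
  f   4    3    2    2
Edit distance = dp[4][3] = 2

2


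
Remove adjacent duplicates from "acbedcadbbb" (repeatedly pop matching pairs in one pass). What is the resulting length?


Input: acbedcadbbb
Stack-based adjacent duplicate removal:
  Read 'a': push. Stack: a
  Read 'c': push. Stack: ac
  Read 'b': push. Stack: acb
  Read 'e': push. Stack: acbe
  Read 'd': push. Stack: acbed
  Read 'c': push. Stack: acbedc
  Read 'a': push. Stack: acbedca
  Read 'd': push. Stack: acbedcad
  Read 'b': push. Stack: acbedcadb
  Read 'b': matches stack top 'b' => pop. Stack: acbedcad
  Read 'b': push. Stack: acbedcadb
Final stack: "acbedcadb" (length 9)

9


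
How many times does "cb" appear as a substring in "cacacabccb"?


Searching for "cb" in "cacacabccb"
Scanning each position:
  Position 0: "ca" => no
  Position 1: "ac" => no
  Position 2: "ca" => no
  Position 3: "ac" => no
  Position 4: "ca" => no
  Position 5: "ab" => no
  Position 6: "bc" => no
  Position 7: "cc" => no
  Position 8: "cb" => MATCH
Total occurrences: 1

1


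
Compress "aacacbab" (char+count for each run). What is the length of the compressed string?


Input: aacacbab
Runs:
  'a' x 2 => "a2"
  'c' x 1 => "c1"
  'a' x 1 => "a1"
  'c' x 1 => "c1"
  'b' x 1 => "b1"
  'a' x 1 => "a1"
  'b' x 1 => "b1"
Compressed: "a2c1a1c1b1a1b1"
Compressed length: 14

14


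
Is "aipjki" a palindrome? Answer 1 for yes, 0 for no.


Input: aipjki
Reversed: ikjpia
  Compare pos 0 ('a') with pos 5 ('i'): MISMATCH
  Compare pos 1 ('i') with pos 4 ('k'): MISMATCH
  Compare pos 2 ('p') with pos 3 ('j'): MISMATCH
Result: not a palindrome

0


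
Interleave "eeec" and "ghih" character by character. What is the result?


Interleaving "eeec" and "ghih":
  Position 0: 'e' from first, 'g' from second => "eg"
  Position 1: 'e' from first, 'h' from second => "eh"
  Position 2: 'e' from first, 'i' from second => "ei"
  Position 3: 'c' from first, 'h' from second => "ch"
Result: egeheich

egeheich


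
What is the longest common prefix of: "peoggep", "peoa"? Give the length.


Words: peoggep, peoa
  Position 0: all 'p' => match
  Position 1: all 'e' => match
  Position 2: all 'o' => match
  Position 3: ('g', 'a') => mismatch, stop
LCP = "peo" (length 3)

3


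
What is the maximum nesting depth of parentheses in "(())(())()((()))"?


Input: "(())(())()((()))"
Tracking depth:
  Position 0 '(': depth becomes 1
  Position 1 '(': depth becomes 2
  Position 2 ')': depth becomes 1
  Position 3 ')': depth becomes 0
  Position 4 '(': depth becomes 1
  Position 5 '(': depth becomes 2
  Position 6 ')': depth becomes 1
  Position 7 ')': depth becomes 0
  Position 8 '(': depth becomes 1
  Position 9 ')': depth becomes 0
  Position 10 '(': depth becomes 1
  Position 11 '(': depth becomes 2
  Position 12 '(': depth becomes 3
  Position 13 ')': depth becomes 2
  Position 14 ')': depth becomes 1
  Position 15 ')': depth becomes 0
Maximum depth reached: 3

3


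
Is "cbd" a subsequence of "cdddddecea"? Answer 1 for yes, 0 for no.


Check if "cbd" is a subsequence of "cdddddecea"
Greedy scan:
  Position 0 ('c'): matches sub[0] = 'c'
  Position 1 ('d'): no match needed
  Position 2 ('d'): no match needed
  Position 3 ('d'): no match needed
  Position 4 ('d'): no match needed
  Position 5 ('d'): no match needed
  Position 6 ('e'): no match needed
  Position 7 ('c'): no match needed
  Position 8 ('e'): no match needed
  Position 9 ('a'): no match needed
Only matched 1/3 characters => not a subsequence

0


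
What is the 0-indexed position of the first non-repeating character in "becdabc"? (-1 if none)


Input: becdabc
Character frequencies:
  'a': 1
  'b': 2
  'c': 2
  'd': 1
  'e': 1
Scanning left to right for freq == 1:
  Position 0 ('b'): freq=2, skip
  Position 1 ('e'): unique! => answer = 1

1


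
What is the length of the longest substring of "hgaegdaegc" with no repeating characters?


Input: "hgaegdaegc"
Sliding window (track last position of each char):
  Position 0 ('h'): window [0,0] length 1 -- new best
  Position 1 ('g'): window [0,1] length 2 -- new best
  Position 2 ('a'): window [0,2] length 3 -- new best
  Position 3 ('e'): window [0,3] length 4 -- new best
  Position 4 ('g'): repeat (last at 1), move window start to 2
  Position 4 ('g'): window [2,4] length 3
  Position 5 ('d'): window [2,5] length 4
  Position 6 ('a'): repeat (last at 2), move window start to 3
  Position 6 ('a'): window [3,6] length 4
  Position 7 ('e'): repeat (last at 3), move window start to 4
  Position 7 ('e'): window [4,7] length 4
  Position 8 ('g'): repeat (last at 4), move window start to 5
  Position 8 ('g'): window [5,8] length 4
  Position 9 ('c'): window [5,9] length 5 -- new best
Longest substring with no repeats: "daegc" with length 5

5


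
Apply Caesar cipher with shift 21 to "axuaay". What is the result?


Caesar cipher: shift "axuaay" by 21
  'a' (pos 0) + 21 = pos 21 = 'v'
  'x' (pos 23) + 21 = pos 18 = 's'
  'u' (pos 20) + 21 = pos 15 = 'p'
  'a' (pos 0) + 21 = pos 21 = 'v'
  'a' (pos 0) + 21 = pos 21 = 'v'
  'y' (pos 24) + 21 = pos 19 = 't'
Result: vspvvt

vspvvt


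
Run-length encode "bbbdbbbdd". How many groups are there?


Input: bbbdbbbdd
Scanning for consecutive runs:
  Group 1: 'b' x 3 (positions 0-2)
  Group 2: 'd' x 1 (positions 3-3)
  Group 3: 'b' x 3 (positions 4-6)
  Group 4: 'd' x 2 (positions 7-8)
Total groups: 4

4


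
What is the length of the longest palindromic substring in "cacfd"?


Input: "cacfd"
Checking substrings for palindromes:
  [0:3] "cac" (len 3) => palindrome
Longest palindromic substring: "cac" with length 3

3


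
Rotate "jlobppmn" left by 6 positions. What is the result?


Input: "jlobppmn", rotate left by 6
First 6 characters: "jlobpp"
Remaining characters: "mn"
Concatenate remaining + first: "mn" + "jlobpp" = "mnjlobpp"

mnjlobpp


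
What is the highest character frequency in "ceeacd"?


Input: ceeacd
Character counts:
  'a': 1
  'c': 2
  'd': 1
  'e': 2
Maximum frequency: 2

2


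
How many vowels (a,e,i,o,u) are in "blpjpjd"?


Input: blpjpjd
Checking each character:
  'b' at position 0: consonant
  'l' at position 1: consonant
  'p' at position 2: consonant
  'j' at position 3: consonant
  'p' at position 4: consonant
  'j' at position 5: consonant
  'd' at position 6: consonant
Total vowels: 0

0


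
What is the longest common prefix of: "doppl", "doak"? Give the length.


Words: doppl, doak
  Position 0: all 'd' => match
  Position 1: all 'o' => match
  Position 2: ('p', 'a') => mismatch, stop
LCP = "do" (length 2)

2


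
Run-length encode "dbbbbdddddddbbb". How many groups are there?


Input: dbbbbdddddddbbb
Scanning for consecutive runs:
  Group 1: 'd' x 1 (positions 0-0)
  Group 2: 'b' x 4 (positions 1-4)
  Group 3: 'd' x 7 (positions 5-11)
  Group 4: 'b' x 3 (positions 12-14)
Total groups: 4

4


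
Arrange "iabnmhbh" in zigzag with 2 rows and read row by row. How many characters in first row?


Zigzag "iabnmhbh" into 2 rows:
Placing characters:
  'i' => row 0
  'a' => row 1
  'b' => row 0
  'n' => row 1
  'm' => row 0
  'h' => row 1
  'b' => row 0
  'h' => row 1
Rows:
  Row 0: "ibmb"
  Row 1: "anhh"
First row length: 4

4


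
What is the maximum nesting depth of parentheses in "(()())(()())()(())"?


Input: "(()())(()())()(())"
Tracking depth:
  Position 0 '(': depth becomes 1
  Position 1 '(': depth becomes 2
  Position 2 ')': depth becomes 1
  Position 3 '(': depth becomes 2
  Position 4 ')': depth becomes 1
  Position 5 ')': depth becomes 0
  Position 6 '(': depth becomes 1
  Position 7 '(': depth becomes 2
  Position 8 ')': depth becomes 1
  Position 9 '(': depth becomes 2
  Position 10 ')': depth becomes 1
  Position 11 ')': depth becomes 0
  Position 12 '(': depth becomes 1
  Position 13 ')': depth becomes 0
  Position 14 '(': depth becomes 1
  Position 15 '(': depth becomes 2
  Position 16 ')': depth becomes 1
  Position 17 ')': depth becomes 0
Maximum depth reached: 2

2


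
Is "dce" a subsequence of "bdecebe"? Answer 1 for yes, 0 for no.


Check if "dce" is a subsequence of "bdecebe"
Greedy scan:
  Position 0 ('b'): no match needed
  Position 1 ('d'): matches sub[0] = 'd'
  Position 2 ('e'): no match needed
  Position 3 ('c'): matches sub[1] = 'c'
  Position 4 ('e'): matches sub[2] = 'e'
  Position 5 ('b'): no match needed
  Position 6 ('e'): no match needed
All 3 characters matched => is a subsequence

1


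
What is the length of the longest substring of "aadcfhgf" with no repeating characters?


Input: "aadcfhgf"
Sliding window (track last position of each char):
  Position 0 ('a'): window [0,0] length 1 -- new best
  Position 1 ('a'): repeat (last at 0), move window start to 1
  Position 1 ('a'): window [1,1] length 1
  Position 2 ('d'): window [1,2] length 2 -- new best
  Position 3 ('c'): window [1,3] length 3 -- new best
  Position 4 ('f'): window [1,4] length 4 -- new best
  Position 5 ('h'): window [1,5] length 5 -- new best
  Position 6 ('g'): window [1,6] length 6 -- new best
  Position 7 ('f'): repeat (last at 4), move window start to 5
  Position 7 ('f'): window [5,7] length 3
Longest substring with no repeats: "adcfhg" with length 6

6


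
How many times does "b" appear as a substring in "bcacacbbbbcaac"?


Searching for "b" in "bcacacbbbbcaac"
Scanning each position:
  Position 0: "b" => MATCH
  Position 1: "c" => no
  Position 2: "a" => no
  Position 3: "c" => no
  Position 4: "a" => no
  Position 5: "c" => no
  Position 6: "b" => MATCH
  Position 7: "b" => MATCH
  Position 8: "b" => MATCH
  Position 9: "b" => MATCH
  Position 10: "c" => no
  Position 11: "a" => no
  Position 12: "a" => no
  Position 13: "c" => no
Total occurrences: 5

5


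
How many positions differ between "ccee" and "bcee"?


Comparing "ccee" and "bcee" position by position:
  Position 0: 'c' vs 'b' => DIFFER
  Position 1: 'c' vs 'c' => same
  Position 2: 'e' vs 'e' => same
  Position 3: 'e' vs 'e' => same
Positions that differ: 1

1


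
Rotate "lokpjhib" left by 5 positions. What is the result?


Input: "lokpjhib", rotate left by 5
First 5 characters: "lokpj"
Remaining characters: "hib"
Concatenate remaining + first: "hib" + "lokpj" = "hiblokpj"

hiblokpj


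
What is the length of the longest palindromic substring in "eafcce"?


Input: "eafcce"
Checking substrings for palindromes:
  [3:5] "cc" (len 2) => palindrome
Longest palindromic substring: "cc" with length 2

2


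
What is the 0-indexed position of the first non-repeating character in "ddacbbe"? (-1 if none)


Input: ddacbbe
Character frequencies:
  'a': 1
  'b': 2
  'c': 1
  'd': 2
  'e': 1
Scanning left to right for freq == 1:
  Position 0 ('d'): freq=2, skip
  Position 1 ('d'): freq=2, skip
  Position 2 ('a'): unique! => answer = 2

2


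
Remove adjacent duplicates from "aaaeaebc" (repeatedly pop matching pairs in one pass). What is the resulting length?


Input: aaaeaebc
Stack-based adjacent duplicate removal:
  Read 'a': push. Stack: a
  Read 'a': matches stack top 'a' => pop. Stack: (empty)
  Read 'a': push. Stack: a
  Read 'e': push. Stack: ae
  Read 'a': push. Stack: aea
  Read 'e': push. Stack: aeae
  Read 'b': push. Stack: aeaeb
  Read 'c': push. Stack: aeaebc
Final stack: "aeaebc" (length 6)

6


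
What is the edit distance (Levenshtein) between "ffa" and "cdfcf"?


Computing edit distance: "ffa" -> "cdfcf"
DP table:
           c    d    f    c    f
      0    1    2    3    4    5
  f   1    1    2    2    3    4
  f   2    2    2    2    3    3
  a   3    3    3    3    3    4
Edit distance = dp[3][5] = 4

4


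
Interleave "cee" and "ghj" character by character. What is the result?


Interleaving "cee" and "ghj":
  Position 0: 'c' from first, 'g' from second => "cg"
  Position 1: 'e' from first, 'h' from second => "eh"
  Position 2: 'e' from first, 'j' from second => "ej"
Result: cgehej

cgehej


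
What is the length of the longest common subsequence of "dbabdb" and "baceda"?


LCS of "dbabdb" and "baceda"
DP table:
           b    a    c    e    d    a
      0    0    0    0    0    0    0
  d   0    0    0    0    0    1    1
  b   0    1    1    1    1    1    1
  a   0    1    2    2    2    2    2
  b   0    1    2    2    2    2    2
  d   0    1    2    2    2    3    3
  b   0    1    2    2    2    3    3
LCS length = dp[6][6] = 3

3


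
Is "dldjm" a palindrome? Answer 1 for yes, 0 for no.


Input: dldjm
Reversed: mjdld
  Compare pos 0 ('d') with pos 4 ('m'): MISMATCH
  Compare pos 1 ('l') with pos 3 ('j'): MISMATCH
Result: not a palindrome

0


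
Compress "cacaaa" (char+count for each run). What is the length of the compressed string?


Input: cacaaa
Runs:
  'c' x 1 => "c1"
  'a' x 1 => "a1"
  'c' x 1 => "c1"
  'a' x 3 => "a3"
Compressed: "c1a1c1a3"
Compressed length: 8

8


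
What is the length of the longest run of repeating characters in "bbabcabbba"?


Input: "bbabcabbba"
Scanning for longest run:
  Position 1 ('b'): continues run of 'b', length=2
  Position 2 ('a'): new char, reset run to 1
  Position 3 ('b'): new char, reset run to 1
  Position 4 ('c'): new char, reset run to 1
  Position 5 ('a'): new char, reset run to 1
  Position 6 ('b'): new char, reset run to 1
  Position 7 ('b'): continues run of 'b', length=2
  Position 8 ('b'): continues run of 'b', length=3
  Position 9 ('a'): new char, reset run to 1
Longest run: 'b' with length 3

3


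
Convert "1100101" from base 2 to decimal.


Input: "1100101" in base 2
Positional expansion:
  Digit '1' (value 1) x 2^6 = 64
  Digit '1' (value 1) x 2^5 = 32
  Digit '0' (value 0) x 2^4 = 0
  Digit '0' (value 0) x 2^3 = 0
  Digit '1' (value 1) x 2^2 = 4
  Digit '0' (value 0) x 2^1 = 0
  Digit '1' (value 1) x 2^0 = 1
Sum = 101

101


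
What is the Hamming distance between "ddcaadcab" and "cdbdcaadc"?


Comparing "ddcaadcab" and "cdbdcaadc" position by position:
  Position 0: 'd' vs 'c' => differ
  Position 1: 'd' vs 'd' => same
  Position 2: 'c' vs 'b' => differ
  Position 3: 'a' vs 'd' => differ
  Position 4: 'a' vs 'c' => differ
  Position 5: 'd' vs 'a' => differ
  Position 6: 'c' vs 'a' => differ
  Position 7: 'a' vs 'd' => differ
  Position 8: 'b' vs 'c' => differ
Total differences (Hamming distance): 8

8


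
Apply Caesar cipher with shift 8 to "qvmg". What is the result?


Caesar cipher: shift "qvmg" by 8
  'q' (pos 16) + 8 = pos 24 = 'y'
  'v' (pos 21) + 8 = pos 3 = 'd'
  'm' (pos 12) + 8 = pos 20 = 'u'
  'g' (pos 6) + 8 = pos 14 = 'o'
Result: yduo

yduo


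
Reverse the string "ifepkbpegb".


Input: ifepkbpegb
Reading characters right to left:
  Position 9: 'b'
  Position 8: 'g'
  Position 7: 'e'
  Position 6: 'p'
  Position 5: 'b'
  Position 4: 'k'
  Position 3: 'p'
  Position 2: 'e'
  Position 1: 'f'
  Position 0: 'i'
Reversed: bgepbkpefi

bgepbkpefi


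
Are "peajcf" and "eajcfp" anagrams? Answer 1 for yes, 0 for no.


Strings: "peajcf", "eajcfp"
Sorted first:  acefjp
Sorted second: acefjp
Sorted forms match => anagrams

1


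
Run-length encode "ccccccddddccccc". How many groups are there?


Input: ccccccddddccccc
Scanning for consecutive runs:
  Group 1: 'c' x 6 (positions 0-5)
  Group 2: 'd' x 4 (positions 6-9)
  Group 3: 'c' x 5 (positions 10-14)
Total groups: 3

3


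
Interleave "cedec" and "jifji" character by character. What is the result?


Interleaving "cedec" and "jifji":
  Position 0: 'c' from first, 'j' from second => "cj"
  Position 1: 'e' from first, 'i' from second => "ei"
  Position 2: 'd' from first, 'f' from second => "df"
  Position 3: 'e' from first, 'j' from second => "ej"
  Position 4: 'c' from first, 'i' from second => "ci"
Result: cjeidfejci

cjeidfejci


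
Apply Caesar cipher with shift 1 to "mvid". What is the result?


Caesar cipher: shift "mvid" by 1
  'm' (pos 12) + 1 = pos 13 = 'n'
  'v' (pos 21) + 1 = pos 22 = 'w'
  'i' (pos 8) + 1 = pos 9 = 'j'
  'd' (pos 3) + 1 = pos 4 = 'e'
Result: nwje

nwje


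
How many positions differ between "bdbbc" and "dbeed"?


Comparing "bdbbc" and "dbeed" position by position:
  Position 0: 'b' vs 'd' => DIFFER
  Position 1: 'd' vs 'b' => DIFFER
  Position 2: 'b' vs 'e' => DIFFER
  Position 3: 'b' vs 'e' => DIFFER
  Position 4: 'c' vs 'd' => DIFFER
Positions that differ: 5

5


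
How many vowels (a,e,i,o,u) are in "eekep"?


Input: eekep
Checking each character:
  'e' at position 0: vowel (running total: 1)
  'e' at position 1: vowel (running total: 2)
  'k' at position 2: consonant
  'e' at position 3: vowel (running total: 3)
  'p' at position 4: consonant
Total vowels: 3

3


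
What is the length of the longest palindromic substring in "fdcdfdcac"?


Input: "fdcdfdcac"
Checking substrings for palindromes:
  [0:5] "fdcdf" (len 5) => palindrome
  [2:7] "cdfdc" (len 5) => palindrome
  [1:4] "dcd" (len 3) => palindrome
  [3:6] "dfd" (len 3) => palindrome
  [6:9] "cac" (len 3) => palindrome
Longest palindromic substring: "fdcdf" with length 5

5


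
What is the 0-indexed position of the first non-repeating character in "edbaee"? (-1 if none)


Input: edbaee
Character frequencies:
  'a': 1
  'b': 1
  'd': 1
  'e': 3
Scanning left to right for freq == 1:
  Position 0 ('e'): freq=3, skip
  Position 1 ('d'): unique! => answer = 1

1


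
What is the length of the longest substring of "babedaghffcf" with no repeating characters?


Input: "babedaghffcf"
Sliding window (track last position of each char):
  Position 0 ('b'): window [0,0] length 1 -- new best
  Position 1 ('a'): window [0,1] length 2 -- new best
  Position 2 ('b'): repeat (last at 0), move window start to 1
  Position 2 ('b'): window [1,2] length 2
  Position 3 ('e'): window [1,3] length 3 -- new best
  Position 4 ('d'): window [1,4] length 4 -- new best
  Position 5 ('a'): repeat (last at 1), move window start to 2
  Position 5 ('a'): window [2,5] length 4
  Position 6 ('g'): window [2,6] length 5 -- new best
  Position 7 ('h'): window [2,7] length 6 -- new best
  Position 8 ('f'): window [2,8] length 7 -- new best
  Position 9 ('f'): repeat (last at 8), move window start to 9
  Position 9 ('f'): window [9,9] length 1
  Position 10 ('c'): window [9,10] length 2
  Position 11 ('f'): repeat (last at 9), move window start to 10
  Position 11 ('f'): window [10,11] length 2
Longest substring with no repeats: "bedaghf" with length 7

7


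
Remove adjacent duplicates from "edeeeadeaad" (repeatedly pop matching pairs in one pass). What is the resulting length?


Input: edeeeadeaad
Stack-based adjacent duplicate removal:
  Read 'e': push. Stack: e
  Read 'd': push. Stack: ed
  Read 'e': push. Stack: ede
  Read 'e': matches stack top 'e' => pop. Stack: ed
  Read 'e': push. Stack: ede
  Read 'a': push. Stack: edea
  Read 'd': push. Stack: edead
  Read 'e': push. Stack: edeade
  Read 'a': push. Stack: edeadea
  Read 'a': matches stack top 'a' => pop. Stack: edeade
  Read 'd': push. Stack: edeaded
Final stack: "edeaded" (length 7)

7


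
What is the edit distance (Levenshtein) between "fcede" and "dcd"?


Computing edit distance: "fcede" -> "dcd"
DP table:
           d    c    d
      0    1    2    3
  f   1    1    2    3
  c   2    2    1    2
  e   3    3    2    2
  d   4    3    3    2
  e   5    4    4    3
Edit distance = dp[5][3] = 3

3


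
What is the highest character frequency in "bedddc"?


Input: bedddc
Character counts:
  'b': 1
  'c': 1
  'd': 3
  'e': 1
Maximum frequency: 3

3


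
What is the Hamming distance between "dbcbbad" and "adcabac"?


Comparing "dbcbbad" and "adcabac" position by position:
  Position 0: 'd' vs 'a' => differ
  Position 1: 'b' vs 'd' => differ
  Position 2: 'c' vs 'c' => same
  Position 3: 'b' vs 'a' => differ
  Position 4: 'b' vs 'b' => same
  Position 5: 'a' vs 'a' => same
  Position 6: 'd' vs 'c' => differ
Total differences (Hamming distance): 4

4


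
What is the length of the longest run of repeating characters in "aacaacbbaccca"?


Input: "aacaacbbaccca"
Scanning for longest run:
  Position 1 ('a'): continues run of 'a', length=2
  Position 2 ('c'): new char, reset run to 1
  Position 3 ('a'): new char, reset run to 1
  Position 4 ('a'): continues run of 'a', length=2
  Position 5 ('c'): new char, reset run to 1
  Position 6 ('b'): new char, reset run to 1
  Position 7 ('b'): continues run of 'b', length=2
  Position 8 ('a'): new char, reset run to 1
  Position 9 ('c'): new char, reset run to 1
  Position 10 ('c'): continues run of 'c', length=2
  Position 11 ('c'): continues run of 'c', length=3
  Position 12 ('a'): new char, reset run to 1
Longest run: 'c' with length 3

3


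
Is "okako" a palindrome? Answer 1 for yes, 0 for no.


Input: okako
Reversed: okako
  Compare pos 0 ('o') with pos 4 ('o'): match
  Compare pos 1 ('k') with pos 3 ('k'): match
Result: palindrome

1


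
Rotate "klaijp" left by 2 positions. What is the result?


Input: "klaijp", rotate left by 2
First 2 characters: "kl"
Remaining characters: "aijp"
Concatenate remaining + first: "aijp" + "kl" = "aijpkl"

aijpkl


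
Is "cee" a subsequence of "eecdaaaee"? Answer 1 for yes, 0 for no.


Check if "cee" is a subsequence of "eecdaaaee"
Greedy scan:
  Position 0 ('e'): no match needed
  Position 1 ('e'): no match needed
  Position 2 ('c'): matches sub[0] = 'c'
  Position 3 ('d'): no match needed
  Position 4 ('a'): no match needed
  Position 5 ('a'): no match needed
  Position 6 ('a'): no match needed
  Position 7 ('e'): matches sub[1] = 'e'
  Position 8 ('e'): matches sub[2] = 'e'
All 3 characters matched => is a subsequence

1


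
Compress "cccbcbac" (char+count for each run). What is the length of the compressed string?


Input: cccbcbac
Runs:
  'c' x 3 => "c3"
  'b' x 1 => "b1"
  'c' x 1 => "c1"
  'b' x 1 => "b1"
  'a' x 1 => "a1"
  'c' x 1 => "c1"
Compressed: "c3b1c1b1a1c1"
Compressed length: 12

12


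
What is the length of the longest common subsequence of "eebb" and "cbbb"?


LCS of "eebb" and "cbbb"
DP table:
           c    b    b    b
      0    0    0    0    0
  e   0    0    0    0    0
  e   0    0    0    0    0
  b   0    0    1    1    1
  b   0    0    1    2    2
LCS length = dp[4][4] = 2

2


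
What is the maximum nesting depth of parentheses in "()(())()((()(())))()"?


Input: "()(())()((()(())))()"
Tracking depth:
  Position 0 '(': depth becomes 1
  Position 1 ')': depth becomes 0
  Position 2 '(': depth becomes 1
  Position 3 '(': depth becomes 2
  Position 4 ')': depth becomes 1
  Position 5 ')': depth becomes 0
  Position 6 '(': depth becomes 1
  Position 7 ')': depth becomes 0
  Position 8 '(': depth becomes 1
  Position 9 '(': depth becomes 2
  Position 10 '(': depth becomes 3
  Position 11 ')': depth becomes 2
  Position 12 '(': depth becomes 3
  Position 13 '(': depth becomes 4
  Position 14 ')': depth becomes 3
  Position 15 ')': depth becomes 2
  Position 16 ')': depth becomes 1
  Position 17 ')': depth becomes 0
  Position 18 '(': depth becomes 1
  Position 19 ')': depth becomes 0
Maximum depth reached: 4

4
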